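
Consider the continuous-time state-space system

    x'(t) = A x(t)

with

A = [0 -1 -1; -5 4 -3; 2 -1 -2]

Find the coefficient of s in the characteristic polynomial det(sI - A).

Expand det(sI - A) for the 3×3 matrix.
p(s) = s^3 - 2s^2 - 14s - 19.
(Check: constant term = det(-A) = (-1)^3 det A = -19; coefficient of s^2 = -tr A = -2.)
The coefficient of s is -14.

-14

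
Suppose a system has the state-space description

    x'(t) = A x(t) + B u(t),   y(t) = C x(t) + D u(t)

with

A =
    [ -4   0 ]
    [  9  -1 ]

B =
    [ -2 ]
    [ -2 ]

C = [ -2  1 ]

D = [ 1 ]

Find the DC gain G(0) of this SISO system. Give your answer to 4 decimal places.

G(0) = C(-A)^{-1}B + D = -C A^{-1} B + D.
det A = 4, so A^{-1} = (1/4)·adj(A) = [[-1/4, 0], [-9/4, -1]]
A^{-1} B = [1/2, 13/2]^T
C A^{-1} B = 11/2
G(0) = D - C A^{-1} B = 1 - (11/2) = -9/2 ≈ -4.5000

-4.5000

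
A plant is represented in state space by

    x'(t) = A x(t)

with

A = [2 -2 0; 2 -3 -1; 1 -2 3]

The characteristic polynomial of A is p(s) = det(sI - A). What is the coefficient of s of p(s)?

Expand det(sI - A) for the 3×3 matrix.
p(s) = s^3 - 2s^2 - 7s + 8.
(Check: constant term = det(-A) = (-1)^3 det A = 8; coefficient of s^2 = -tr A = -2.)
The coefficient of s is -7.

-7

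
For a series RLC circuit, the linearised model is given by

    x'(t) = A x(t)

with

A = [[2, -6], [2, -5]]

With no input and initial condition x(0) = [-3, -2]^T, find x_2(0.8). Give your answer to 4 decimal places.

det(sI - A) = s^2 - (tr A)s + det A, with tr A = 2 + (-5) = -3 and det A = 2·(-5) - (-6)·2 = -10 - (-12) = 2.
So p(s) = det(sI - A) = s^2 + 3s + 2.
Factor s^2 + 3s + 2: two numbers with sum -3 and product 2 are -1 and -2, so s^2 + 3s + 2 = (s + 1)(s + 2).
Hence p(s) = (s + 1) (s + 2), with roots -2, -1.
The eigenvalues -2, -1 are distinct and real, so A is diagonalisable and x(t) = e^{At} x(0) = V diag(e^{λ_i t}) V^{-1} x(0), where the columns of V are the eigenvectors.
λ = -2: A - (-2)I = [[4, -6], [2, -3]]. Row 1 gives 4·v1 + (-6)·v2 = 0, so take v_1 = [-3, -2]^T.
λ = -1: A - (-1)I = [[3, -6], [2, -4]]. Row 1 gives 3·v1 + (-6)·v2 = 0, so take v_2 = [2, 1]^T.
V = [v_1 v_2] = [[-3, 2], [-2, 1]] has det V = 1, so V^{-1} = adj(V)/det V = [[1, -2], [2, -3]].
Modal coordinates z(0) = V^{-1} x(0): 1·(-3) + (-2)·(-2) = 1; 2·(-3) + (-3)·(-2) = 0; so z(0) = [1, 0]^T.
x_2(t) = Σ_i (v_i)_2 · z_i(0) · e^{λ_i t} (row 2 of V times the modal terms).
x_2(0.8) = (-2)·1·e^{-2·0.8} + 1·0·e^{-1·0.8} = (-2)·0.201897 + 0·0.449329 = -0.4038.

-0.4038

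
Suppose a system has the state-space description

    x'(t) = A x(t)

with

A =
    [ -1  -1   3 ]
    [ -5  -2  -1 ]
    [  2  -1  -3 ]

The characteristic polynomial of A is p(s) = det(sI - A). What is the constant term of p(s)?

Expand det(sI - A) for the 3×3 matrix.
p(s) = s^3 + 6s^2 - s - 39.
(Check: constant term = det(-A) = (-1)^3 det A = -39; coefficient of s^2 = -tr A = 6.)
The constant term is -39.

-39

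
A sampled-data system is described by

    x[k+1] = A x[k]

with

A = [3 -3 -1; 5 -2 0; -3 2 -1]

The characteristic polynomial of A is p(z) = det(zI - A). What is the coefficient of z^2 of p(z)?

0

Expand det(zI - A) for the 3×3 matrix.
p(z) = z^3 + 5z + 13.
(Check: constant term = det(-A) = (-1)^3 det A = 13; coefficient of z^2 = -tr A = 0.)
The coefficient of z^2 is 0.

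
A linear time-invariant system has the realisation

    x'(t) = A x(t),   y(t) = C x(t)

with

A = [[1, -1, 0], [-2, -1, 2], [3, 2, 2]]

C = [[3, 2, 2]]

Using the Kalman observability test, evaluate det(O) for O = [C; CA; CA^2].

208

CA = [[5, -1, 8]]
CA^2 = [[31, 12, 14]]
Observability matrix O = [C; CA; CA^2] = [[3, 2, 2], [5, -1, 8], [31, 12, 14]]
Expanding along the first row, det(O) = 3·((-1)·14 - 8·12) - 2·(5·14 - 8·31) + 2·(5·12 - (-1)·31) = 3·(-110) - 2·(-178) + 2·91 = 208
Since det(O) ≠ 0, rank(O) = 3 and the system is completely observable.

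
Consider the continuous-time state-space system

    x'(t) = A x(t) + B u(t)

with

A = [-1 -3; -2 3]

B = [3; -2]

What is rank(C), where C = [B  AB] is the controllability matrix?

AB = [[3], [-12]]
Controllability matrix C = [B  AB] = [[3, 3], [-2, -12]]
det(C) = 3·(-12) - 3·(-2) = -36 - (-6) = -30 ≠ 0, so rank(C) = 2.
rank(C) = 2 = n, so the pair (A, B) is completely controllable.

2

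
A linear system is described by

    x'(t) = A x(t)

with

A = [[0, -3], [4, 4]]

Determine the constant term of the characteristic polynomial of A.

12

For a 2×2 matrix, det(sI - A) = s^2 - (tr A)s + det A.
tr A = 4, det A = 12.
So p(s) = s^2 - 4s + 12.
The constant term is 12.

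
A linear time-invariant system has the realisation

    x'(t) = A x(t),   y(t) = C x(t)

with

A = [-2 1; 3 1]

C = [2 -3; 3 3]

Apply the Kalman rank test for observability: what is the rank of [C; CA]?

2

CA = [[-13, -1], [3, 6]]
Observability matrix O = [C; CA] = [[2, -3], [3, 3], [-13, -1], [3, 6]]
Take the 2×2 submatrix of O formed by rows 1, 2: [[2, -3], [3, 3]]. Its determinant is 2·3 - (-3)·3 = 6 - (-9) = 15 ≠ 0.
So rank(O) ≥ 2; since O has 2 columns, rank(O) = 2.
rank(O) = 2 = n, so the pair (A, C) is completely observable.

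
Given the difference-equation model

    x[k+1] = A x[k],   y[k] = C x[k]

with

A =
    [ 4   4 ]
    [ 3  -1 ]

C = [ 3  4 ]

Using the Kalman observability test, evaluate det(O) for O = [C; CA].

CA = [[24, 8]]
Observability matrix O = [C; CA] = [[3, 4], [24, 8]]
det(O) = 3·8 - 4·24 = 24 - 96 = -72
Since det(O) ≠ 0, rank(O) = 2 and the system is completely observable.

-72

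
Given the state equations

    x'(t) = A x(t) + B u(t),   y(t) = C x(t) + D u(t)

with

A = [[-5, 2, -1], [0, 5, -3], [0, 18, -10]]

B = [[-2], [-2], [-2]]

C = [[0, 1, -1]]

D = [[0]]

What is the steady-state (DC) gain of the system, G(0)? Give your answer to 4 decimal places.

G(0) = C(-A)^{-1}B + D = -C A^{-1} B + D.
det A = -20, so A^{-1} = (1/-20)·adj(A) = [[-1/5, -1/10, 1/20], [0, -5/2, 3/4], [0, -9/2, 5/4]]
A^{-1} B = [1/2, 7/2, 13/2]^T
C A^{-1} B = -3
G(0) = D - C A^{-1} B = 0 - (-3) = 3

3.0000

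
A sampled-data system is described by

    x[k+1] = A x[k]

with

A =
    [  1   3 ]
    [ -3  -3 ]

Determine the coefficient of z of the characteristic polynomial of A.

2

For a 2×2 matrix, det(zI - A) = z^2 - (tr A)z + det A.
tr A = -2, det A = 6.
So p(z) = z^2 + 2z + 6.
The coefficient of z is 2.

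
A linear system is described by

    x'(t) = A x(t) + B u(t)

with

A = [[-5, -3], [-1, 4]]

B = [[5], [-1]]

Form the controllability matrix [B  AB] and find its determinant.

-67

AB = [[-22], [-9]]
Controllability matrix C = [B  AB] = [[5, -22], [-1, -9]]
det(C) = 5·(-9) - (-22)·(-1) = -45 - 22 = -67
Since det(C) ≠ 0, rank(C) = 2 and the system is completely controllable.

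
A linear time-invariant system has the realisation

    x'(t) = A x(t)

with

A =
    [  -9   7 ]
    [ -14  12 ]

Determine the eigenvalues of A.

-2, 5

det(sI - A) = s^2 - (tr A)s + det A, with tr A = (-9) + 12 = 3 and det A = (-9)·12 - 7·(-14) = -108 - (-98) = -10.
So p(s) = det(sI - A) = s^2 - 3s - 10.
Factor s^2 - 3s - 10: two numbers with sum 3 and product -10 are 5 and -2, so s^2 - 3s - 10 = (s - 5)(s + 2).
Hence p(s) = (s - 5) (s + 2), with roots -2, 5.
At least one eigenvalue has non-negative real part, so the system is not asymptotically stable.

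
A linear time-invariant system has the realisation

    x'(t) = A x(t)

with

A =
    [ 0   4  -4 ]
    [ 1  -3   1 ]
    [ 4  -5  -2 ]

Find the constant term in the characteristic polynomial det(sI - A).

Expand det(sI - A) for the 3×3 matrix.
p(s) = s^3 + 5s^2 + 23s + 4.
(Check: constant term = det(-A) = (-1)^3 det A = 4; coefficient of s^2 = -tr A = 5.)
The constant term is 4.

4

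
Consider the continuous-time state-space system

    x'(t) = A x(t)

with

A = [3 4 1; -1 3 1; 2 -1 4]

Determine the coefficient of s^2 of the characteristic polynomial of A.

Expand det(sI - A) for the 3×3 matrix.
p(s) = s^3 - 10s^2 + 36s - 58.
(Check: constant term = det(-A) = (-1)^3 det A = -58; coefficient of s^2 = -tr A = -10.)
The coefficient of s^2 is -10.

-10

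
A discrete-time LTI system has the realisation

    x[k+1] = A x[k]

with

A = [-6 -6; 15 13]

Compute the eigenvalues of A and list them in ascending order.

det(zI - A) = z^2 - (tr A)z + det A, with tr A = (-6) + 13 = 7 and det A = (-6)·13 - (-6)·15 = -78 - (-90) = 12.
So p(z) = det(zI - A) = z^2 - 7z + 12.
Factor z^2 - 7z + 12: two numbers with sum 7 and product 12 are 4 and 3, so z^2 - 7z + 12 = (z - 4)(z - 3).
Hence p(z) = (z - 4) (z - 3), with roots 3, 4.

3, 4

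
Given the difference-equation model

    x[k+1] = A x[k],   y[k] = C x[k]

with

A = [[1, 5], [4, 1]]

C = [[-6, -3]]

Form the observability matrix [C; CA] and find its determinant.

144

CA = [[-18, -33]]
Observability matrix O = [C; CA] = [[-6, -3], [-18, -33]]
det(O) = (-6)·(-33) - (-3)·(-18) = 198 - 54 = 144
Since det(O) ≠ 0, rank(O) = 2 and the system is completely observable.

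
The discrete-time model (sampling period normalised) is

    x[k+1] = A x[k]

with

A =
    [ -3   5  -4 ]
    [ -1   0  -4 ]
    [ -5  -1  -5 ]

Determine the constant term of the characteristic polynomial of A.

Expand det(zI - A) for the 3×3 matrix.
p(z) = z^3 + 8z^2 - 4z - 83.
(Check: constant term = det(-A) = (-1)^3 det A = -83; coefficient of z^2 = -tr A = 8.)
The constant term is -83.

-83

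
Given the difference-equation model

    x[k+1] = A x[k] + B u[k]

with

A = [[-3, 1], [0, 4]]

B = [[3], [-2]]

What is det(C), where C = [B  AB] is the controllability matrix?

AB = [[-11], [-8]]
Controllability matrix C = [B  AB] = [[3, -11], [-2, -8]]
det(C) = 3·(-8) - (-11)·(-2) = -24 - 22 = -46
Since det(C) ≠ 0, rank(C) = 2 and the system is completely controllable.

-46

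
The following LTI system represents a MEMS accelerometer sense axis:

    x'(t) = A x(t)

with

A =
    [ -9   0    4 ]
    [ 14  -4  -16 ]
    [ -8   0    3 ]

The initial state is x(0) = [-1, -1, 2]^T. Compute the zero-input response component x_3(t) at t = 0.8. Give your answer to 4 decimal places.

det(sI - A) = s^3 - (tr A)s^2 + (M11 + M22 + M33)s - det A, where Mii is the 2×2 principal minor of A obtained by deleting row i and column i.
tr A = (-9) + (-4) + 3 = -10; M11 = (-4)·3 - (-16)·0 = -12 - 0 = -12; M22 = (-9)·3 - 4·(-8) = -27 - (-32) = 5; M33 = (-9)·(-4) - 0·14 = 36 - 0 = 36; sum of minors = 29.
det A = (-9)·((-4)·3 - (-16)·0) - 0·(14·3 - (-16)·(-8)) + 4·(14·0 - (-4)·(-8)) = (-9)·(-12) - 0·(-86) + 4·(-32) = -20.
So p(s) = det(sI - A) = s^3 + 10s^2 + 29s + 20.
Rational-root test: any integer root divides 20. Testing small divisors, s = -1 works: p(-1) = -1 + 10 + (-29) + 20 = 0, so (s + 1) is a factor.
Dividing, p(s) = (s + 1)(s^2 + 9s + 20).
Factor s^2 + 9s + 20: two numbers with sum -9 and product 20 are -4 and -5, so s^2 + 9s + 20 = (s + 4)(s + 5).
Hence p(s) = (s + 1) (s + 4) (s + 5), with roots -5, -4, -1.
The eigenvalues -5, -4, -1 are distinct and real, so A is diagonalisable and x(t) = e^{At} x(0) = V diag(e^{λ_i t}) V^{-1} x(0), where the columns of V are the eigenvectors.
λ = -5: A - (-5)I = [[-4, 0, 4], [14, 1, -16], [-8, 0, 8]]. v must be orthogonal to every row; (row 1) × (row 2) = [-4, -8, -4], so take v_1 = [1, 2, 1]^T.
λ = -4: A - (-4)I = [[-5, 0, 4], [14, 0, -16], [-8, 0, 7]]. v must be orthogonal to every row; (row 1) × (row 2) = [0, -24, 0], so take v_2 = [0, 1, 0]^T.
λ = -1: A - (-1)I = [[-8, 0, 4], [14, -3, -16], [-8, 0, 4]]. v must be orthogonal to every row; (row 1) × (row 2) = [12, -72, 24], so take v_3 = [1, -6, 2]^T.
V = [v_1 v_2 v_3] = [[1, 0, 1], [2, 1, -6], [1, 0, 2]] has det V = 1, so V^{-1} = adj(V)/det V = [[2, 0, -1], [-10, 1, 8], [-1, 0, 1]].
Modal coordinates z(0) = V^{-1} x(0): 2·(-1) + 0·(-1) + (-1)·2 = -4; (-10)·(-1) + 1·(-1) + 8·2 = 25; (-1)·(-1) + 0·(-1) + 1·2 = 3; so z(0) = [-4, 25, 3]^T.
x_3(t) = Σ_i (v_i)_3 · z_i(0) · e^{λ_i t} (row 3 of V times the modal terms).
x_3(0.8) = 1·(-4)·e^{-5·0.8} + 0·25·e^{-4·0.8} + 2·3·e^{-1·0.8} = (-4)·0.018316 + 0·0.040762 + 6·0.449329 = 2.6227.

2.6227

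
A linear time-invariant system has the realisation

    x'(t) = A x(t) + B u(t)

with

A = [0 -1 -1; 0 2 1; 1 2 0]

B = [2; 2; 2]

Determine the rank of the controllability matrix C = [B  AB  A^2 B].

AB = [[-4], [6], [6]]
A^2B = [[-12], [18], [8]]
Controllability matrix C = [B  AB  A^2B] = [[2, -4, -12], [2, 6, 18], [2, 6, 8]]
det(C) = 2·(6·8 - 18·6) - (-4)·(2·8 - 18·2) + (-12)·(2·6 - 6·2) = 2·(-60) - (-4)·(-20) + (-12)·0 = -200 ≠ 0, so rank(C) = 3.
rank(C) = 3 = n, so the pair (A, B) is completely controllable.

3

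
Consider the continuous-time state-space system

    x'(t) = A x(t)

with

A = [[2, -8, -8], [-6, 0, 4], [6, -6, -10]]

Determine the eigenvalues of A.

-6, -4, 2

det(sI - A) = s^3 - (tr A)s^2 + (M11 + M22 + M33)s - det A, where Mii is the 2×2 principal minor of A obtained by deleting row i and column i.
tr A = 2 + 0 + (-10) = -8; M11 = 0·(-10) - 4·(-6) = 0 - (-24) = 24; M22 = 2·(-10) - (-8)·6 = -20 - (-48) = 28; M33 = 2·0 - (-8)·(-6) = 0 - 48 = -48; sum of minors = 4.
det A = 2·(0·(-10) - 4·(-6)) - (-8)·((-6)·(-10) - 4·6) + (-8)·((-6)·(-6) - 0·6) = 2·24 - (-8)·36 + (-8)·36 = 48.
So p(s) = det(sI - A) = s^3 + 8s^2 + 4s - 48.
Rational-root test: any integer root divides -48. Testing small divisors, s = 2 works: p(2) = 8 + 32 + 8 + (-48) = 0, so (s - 2) is a factor.
Dividing, p(s) = (s - 2)(s^2 + 10s + 24).
Factor s^2 + 10s + 24: two numbers with sum -10 and product 24 are -4 and -6, so s^2 + 10s + 24 = (s + 4)(s + 6).
Hence p(s) = (s - 2) (s + 4) (s + 6), with roots -6, -4, 2.
At least one eigenvalue has non-negative real part, so the system is not asymptotically stable.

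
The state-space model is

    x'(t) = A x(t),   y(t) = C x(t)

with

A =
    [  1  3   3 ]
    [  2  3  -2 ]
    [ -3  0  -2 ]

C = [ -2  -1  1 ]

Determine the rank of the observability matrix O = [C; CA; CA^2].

3

CA = [[-7, -9, -6]]
CA^2 = [[-7, -48, 9]]
Observability matrix O = [C; CA; CA^2] = [[-2, -1, 1], [-7, -9, -6], [-7, -48, 9]]
det(O) = (-2)·((-9)·9 - (-6)·(-48)) - (-1)·((-7)·9 - (-6)·(-7)) + 1·((-7)·(-48) - (-9)·(-7)) = (-2)·(-369) - (-1)·(-105) + 1·273 = 906 ≠ 0, so rank(O) = 3.
rank(O) = 3 = n, so the pair (A, C) is completely observable.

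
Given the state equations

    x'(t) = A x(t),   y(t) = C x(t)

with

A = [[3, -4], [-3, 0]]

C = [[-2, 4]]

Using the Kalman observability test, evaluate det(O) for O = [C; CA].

CA = [[-18, 8]]
Observability matrix O = [C; CA] = [[-2, 4], [-18, 8]]
det(O) = (-2)·8 - 4·(-18) = -16 - (-72) = 56
Since det(O) ≠ 0, rank(O) = 2 and the system is completely observable.

56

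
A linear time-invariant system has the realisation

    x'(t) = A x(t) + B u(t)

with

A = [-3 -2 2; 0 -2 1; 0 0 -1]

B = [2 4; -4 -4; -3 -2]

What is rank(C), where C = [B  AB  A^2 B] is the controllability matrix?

AB = [[-4, -8], [5, 6], [3, 2]]
A^2B = [[8, 16], [-7, -10], [-3, -2]]
Controllability matrix C = [B  AB  A^2B] = [[2, 4, -4, -8, 8, 16], [-4, -4, 5, 6, -7, -10], [-3, -2, 3, 2, -3, -2]]
The rows r1, r2, r3 of C are linearly dependent: -r1 - 2·r2 + 2·r3 = 0 (check each entry), so rank(C) ≤ 2.
The 2×2 minor from rows 1, 2, columns 1, 2 is 2·(-4) - 4·(-4) = -8 - (-16) = 8 ≠ 0, so rank(C) = 2.
rank(C) = 2 < n = 3, so the pair (A, B) is not completely controllable.

2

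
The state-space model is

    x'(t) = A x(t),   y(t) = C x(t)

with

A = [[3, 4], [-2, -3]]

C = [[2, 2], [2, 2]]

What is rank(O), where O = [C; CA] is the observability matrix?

1

CA = [[2, 2], [2, 2]]
Observability matrix O = [C; CA] = [[2, 2], [2, 2], [2, 2], [2, 2]]
Every row of O is a scalar multiple of row 1 = [2, 2] (multipliers 1, 1, 1, 1), so the rows span a one-dimensional space.
O ≠ 0, hence rank(O) = 1.
rank(O) = 1 < n = 2, so the pair (A, C) is not completely observable.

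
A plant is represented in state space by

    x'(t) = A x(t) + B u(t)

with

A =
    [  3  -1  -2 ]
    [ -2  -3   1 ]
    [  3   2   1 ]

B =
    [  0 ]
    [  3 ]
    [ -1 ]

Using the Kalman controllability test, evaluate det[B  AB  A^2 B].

-32

AB = [[-1], [-10], [5]]
A^2B = [[-3], [37], [-18]]
Controllability matrix C = [B  AB  A^2B] = [[0, -1, -3], [3, -10, 37], [-1, 5, -18]]
Expanding along the first row, det(C) = 0·((-10)·(-18) - 37·5) - (-1)·(3·(-18) - 37·(-1)) + (-3)·(3·5 - (-10)·(-1)) = 0·(-5) - (-1)·(-17) + (-3)·5 = -32
Since det(C) ≠ 0, rank(C) = 3 and the system is completely controllable.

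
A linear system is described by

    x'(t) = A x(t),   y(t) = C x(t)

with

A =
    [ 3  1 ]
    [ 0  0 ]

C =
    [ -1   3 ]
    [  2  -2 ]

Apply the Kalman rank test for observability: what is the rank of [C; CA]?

2

CA = [[-3, -1], [6, 2]]
Observability matrix O = [C; CA] = [[-1, 3], [2, -2], [-3, -1], [6, 2]]
Take the 2×2 submatrix of O formed by rows 1, 2: [[-1, 3], [2, -2]]. Its determinant is (-1)·(-2) - 3·2 = 2 - 6 = -4 ≠ 0.
So rank(O) ≥ 2; since O has 2 columns, rank(O) = 2.
rank(O) = 2 = n, so the pair (A, C) is completely observable.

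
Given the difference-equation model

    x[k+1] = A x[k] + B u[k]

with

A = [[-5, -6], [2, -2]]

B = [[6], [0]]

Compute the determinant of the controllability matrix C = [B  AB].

AB = [[-30], [12]]
Controllability matrix C = [B  AB] = [[6, -30], [0, 12]]
det(C) = 6·12 - (-30)·0 = 72 - 0 = 72
Since det(C) ≠ 0, rank(C) = 2 and the system is completely controllable.

72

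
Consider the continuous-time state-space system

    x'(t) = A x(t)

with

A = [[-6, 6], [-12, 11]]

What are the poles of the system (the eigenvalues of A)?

2, 3

det(sI - A) = s^2 - (tr A)s + det A, with tr A = (-6) + 11 = 5 and det A = (-6)·11 - 6·(-12) = -66 - (-72) = 6.
So p(s) = det(sI - A) = s^2 - 5s + 6.
Factor s^2 - 5s + 6: two numbers with sum 5 and product 6 are 3 and 2, so s^2 - 5s + 6 = (s - 3)(s - 2).
Hence p(s) = (s - 3) (s - 2), with roots 2, 3.
At least one eigenvalue has non-negative real part, so the system is not asymptotically stable.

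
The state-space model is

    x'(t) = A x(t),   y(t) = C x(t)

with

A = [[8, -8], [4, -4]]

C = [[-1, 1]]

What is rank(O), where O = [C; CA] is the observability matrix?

1

CA = [[-4, 4]]
Observability matrix O = [C; CA] = [[-1, 1], [-4, 4]]
Every row of O is a scalar multiple of row 1 = [-1, 1] (multipliers 1, 4), so the rows span a one-dimensional space.
O ≠ 0, hence rank(O) = 1.
rank(O) = 1 < n = 2, so the pair (A, C) is not completely observable.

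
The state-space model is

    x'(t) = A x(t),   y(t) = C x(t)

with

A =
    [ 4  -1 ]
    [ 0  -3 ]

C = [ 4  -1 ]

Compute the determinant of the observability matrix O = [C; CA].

CA = [[16, -1]]
Observability matrix O = [C; CA] = [[4, -1], [16, -1]]
det(O) = 4·(-1) - (-1)·16 = -4 - (-16) = 12
Since det(O) ≠ 0, rank(O) = 2 and the system is completely observable.

12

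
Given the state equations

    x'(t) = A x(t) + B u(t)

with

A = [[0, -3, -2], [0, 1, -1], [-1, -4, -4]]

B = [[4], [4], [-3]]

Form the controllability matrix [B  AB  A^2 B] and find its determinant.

AB = [[-6], [7], [-8]]
A^2B = [[-5], [15], [10]]
Controllability matrix C = [B  AB  A^2B] = [[4, -6, -5], [4, 7, 15], [-3, -8, 10]]
Expanding along the first row, det(C) = 4·(7·10 - 15·(-8)) - (-6)·(4·10 - 15·(-3)) + (-5)·(4·(-8) - 7·(-3)) = 4·190 - (-6)·85 + (-5)·(-11) = 1325
Since det(C) ≠ 0, rank(C) = 3 and the system is completely controllable.

1325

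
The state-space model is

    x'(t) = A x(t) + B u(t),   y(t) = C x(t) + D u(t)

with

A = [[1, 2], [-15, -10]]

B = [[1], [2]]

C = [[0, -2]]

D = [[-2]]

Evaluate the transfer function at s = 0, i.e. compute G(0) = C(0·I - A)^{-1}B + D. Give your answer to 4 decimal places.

-0.3000

G(0) = C(-A)^{-1}B + D = -C A^{-1} B + D.
det A = 20, so A^{-1} = (1/20)·adj(A) = [[-1/2, -1/10], [3/4, 1/20]]
A^{-1} B = [-7/10, 17/20]^T
C A^{-1} B = -17/10
G(0) = D - C A^{-1} B = -2 - (-17/10) = -3/10 ≈ -0.3000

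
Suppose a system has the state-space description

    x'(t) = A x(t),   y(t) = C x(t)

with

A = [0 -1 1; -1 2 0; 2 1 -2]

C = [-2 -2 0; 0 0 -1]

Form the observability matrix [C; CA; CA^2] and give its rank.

3

CA = [[2, -2, -2], [-2, -1, 2]]
CA^2 = [[-2, -8, 6], [5, 2, -6]]
Observability matrix O = [C; CA; CA^2] = [[-2, -2, 0], [0, 0, -1], [2, -2, -2], [-2, -1, 2], [-2, -8, 6], [5, 2, -6]]
Take the 3×3 submatrix of O formed by rows 1, 2, 3: [[-2, -2, 0], [0, 0, -1], [2, -2, -2]]. Its determinant is (-2)·(0·(-2) - (-1)·(-2)) - (-2)·(0·(-2) - (-1)·2) + 0·(0·(-2) - 0·2) = (-2)·(-2) - (-2)·2 + 0·0 = 8 ≠ 0.
So rank(O) ≥ 3; since O has 3 columns, rank(O) = 3.
rank(O) = 3 = n, so the pair (A, C) is completely observable.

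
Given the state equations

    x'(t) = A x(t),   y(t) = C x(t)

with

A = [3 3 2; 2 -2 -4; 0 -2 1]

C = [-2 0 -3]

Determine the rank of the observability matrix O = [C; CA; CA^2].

CA = [[-6, 0, -7]]
CA^2 = [[-18, -4, -19]]
Observability matrix O = [C; CA; CA^2] = [[-2, 0, -3], [-6, 0, -7], [-18, -4, -19]]
det(O) = (-2)·(0·(-19) - (-7)·(-4)) - 0·((-6)·(-19) - (-7)·(-18)) + (-3)·((-6)·(-4) - 0·(-18)) = (-2)·(-28) - 0·(-12) + (-3)·24 = -16 ≠ 0, so rank(O) = 3.
rank(O) = 3 = n, so the pair (A, C) is completely observable.

3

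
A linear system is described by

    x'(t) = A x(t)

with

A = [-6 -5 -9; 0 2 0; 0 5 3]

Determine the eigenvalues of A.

-6, 2, 3

det(sI - A) = s^3 - (tr A)s^2 + (M11 + M22 + M33)s - det A, where Mii is the 2×2 principal minor of A obtained by deleting row i and column i.
tr A = (-6) + 2 + 3 = -1; M11 = 2·3 - 0·5 = 6 - 0 = 6; M22 = (-6)·3 - (-9)·0 = -18 - 0 = -18; M33 = (-6)·2 - (-5)·0 = -12 - 0 = -12; sum of minors = -24.
det A = (-6)·(2·3 - 0·5) - (-5)·(0·3 - 0·0) + (-9)·(0·5 - 2·0) = (-6)·6 - (-5)·0 + (-9)·0 = -36.
So p(s) = det(sI - A) = s^3 + s^2 - 24s + 36.
Rational-root test: any integer root divides 36. Testing small divisors, s = 2 works: p(2) = 8 + 4 + (-48) + 36 = 0, so (s - 2) is a factor.
Dividing, p(s) = (s - 2)(s^2 + 3s - 18).
Factor s^2 + 3s - 18: two numbers with sum -3 and product -18 are 3 and -6, so s^2 + 3s - 18 = (s - 3)(s + 6).
Hence p(s) = (s - 3) (s - 2) (s + 6), with roots -6, 2, 3.
At least one eigenvalue has non-negative real part, so the system is not asymptotically stable.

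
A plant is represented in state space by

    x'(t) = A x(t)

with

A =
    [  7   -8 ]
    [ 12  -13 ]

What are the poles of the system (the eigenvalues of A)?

det(sI - A) = s^2 - (tr A)s + det A, with tr A = 7 + (-13) = -6 and det A = 7·(-13) - (-8)·12 = -91 - (-96) = 5.
So p(s) = det(sI - A) = s^2 + 6s + 5.
Factor s^2 + 6s + 5: two numbers with sum -6 and product 5 are -1 and -5, so s^2 + 6s + 5 = (s + 1)(s + 5).
Hence p(s) = (s + 1) (s + 5), with roots -5, -1.
All eigenvalues have negative real part, so the system is asymptotically stable.

-5, -1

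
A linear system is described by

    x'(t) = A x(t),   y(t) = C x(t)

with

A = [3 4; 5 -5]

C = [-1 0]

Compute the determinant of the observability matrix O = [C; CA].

CA = [[-3, -4]]
Observability matrix O = [C; CA] = [[-1, 0], [-3, -4]]
det(O) = (-1)·(-4) - 0·(-3) = 4 - 0 = 4
Since det(O) ≠ 0, rank(O) = 2 and the system is completely observable.

4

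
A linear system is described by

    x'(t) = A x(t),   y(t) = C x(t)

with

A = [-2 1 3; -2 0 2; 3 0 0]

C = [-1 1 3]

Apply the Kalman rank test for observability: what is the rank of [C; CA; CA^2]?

3

CA = [[9, -1, -1]]
CA^2 = [[-19, 9, 25]]
Observability matrix O = [C; CA; CA^2] = [[-1, 1, 3], [9, -1, -1], [-19, 9, 25]]
det(O) = (-1)·((-1)·25 - (-1)·9) - 1·(9·25 - (-1)·(-19)) + 3·(9·9 - (-1)·(-19)) = (-1)·(-16) - 1·206 + 3·62 = -4 ≠ 0, so rank(O) = 3.
rank(O) = 3 = n, so the pair (A, C) is completely observable.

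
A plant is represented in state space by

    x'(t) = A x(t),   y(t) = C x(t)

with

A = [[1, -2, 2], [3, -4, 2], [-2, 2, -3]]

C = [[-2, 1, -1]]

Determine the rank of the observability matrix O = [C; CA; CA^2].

CA = [[3, -2, 1]]
CA^2 = [[-5, 4, -1]]
Observability matrix O = [C; CA; CA^2] = [[-2, 1, -1], [3, -2, 1], [-5, 4, -1]]
The columns c1, c2, c3 of O are linearly dependent: -c1 - c2 + c3 = 0 (check each entry), so rank(O) ≤ 2.
The 2×2 minor from rows 1, 2, columns 1, 2 is (-2)·(-2) - 1·3 = 4 - 3 = 1 ≠ 0, so rank(O) = 2.
rank(O) = 2 < n = 3, so the pair (A, C) is not completely observable.

2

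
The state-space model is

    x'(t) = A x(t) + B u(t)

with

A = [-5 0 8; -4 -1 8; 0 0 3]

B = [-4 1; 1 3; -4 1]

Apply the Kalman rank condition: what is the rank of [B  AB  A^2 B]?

AB = [[-12, 3], [-17, 1], [-12, 3]]
A^2B = [[-36, 9], [-31, 11], [-36, 9]]
Controllability matrix C = [B  AB  A^2B] = [[-4, 1, -12, 3, -36, 9], [1, 3, -17, 1, -31, 11], [-4, 1, -12, 3, -36, 9]]
The rows r1, r2, r3 of C are linearly dependent: -r1 + r3 = 0 (check each entry), so rank(C) ≤ 2.
The 2×2 minor from rows 1, 2, columns 1, 2 is (-4)·3 - 1·1 = -12 - 1 = -13 ≠ 0, so rank(C) = 2.
rank(C) = 2 < n = 3, so the pair (A, B) is not completely controllable.

2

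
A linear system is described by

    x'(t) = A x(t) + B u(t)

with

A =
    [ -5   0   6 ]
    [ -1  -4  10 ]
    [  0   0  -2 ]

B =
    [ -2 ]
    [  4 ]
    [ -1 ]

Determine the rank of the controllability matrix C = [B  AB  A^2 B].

2

AB = [[4], [-24], [2]]
A^2B = [[-8], [112], [-4]]
Controllability matrix C = [B  AB  A^2B] = [[-2, 4, -8], [4, -24, 112], [-1, 2, -4]]
The rows r1, r2, r3 of C are linearly dependent: -r1 + 2·r3 = 0 (check each entry), so rank(C) ≤ 2.
The 2×2 minor from rows 1, 2, columns 1, 2 is (-2)·(-24) - 4·4 = 48 - 16 = 32 ≠ 0, so rank(C) = 2.
rank(C) = 2 < n = 3, so the pair (A, B) is not completely controllable.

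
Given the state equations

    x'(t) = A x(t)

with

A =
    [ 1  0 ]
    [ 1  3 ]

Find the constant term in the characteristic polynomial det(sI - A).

For a 2×2 matrix, det(sI - A) = s^2 - (tr A)s + det A.
tr A = 4, det A = 3.
So p(s) = s^2 - 4s + 3.
The constant term is 3.

3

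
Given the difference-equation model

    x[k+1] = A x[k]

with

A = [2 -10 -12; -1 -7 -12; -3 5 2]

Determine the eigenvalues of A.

-4, -2, 3

det(zI - A) = z^3 - (tr A)z^2 + (M11 + M22 + M33)z - det A, where Mii is the 2×2 principal minor of A obtained by deleting row i and column i.
tr A = 2 + (-7) + 2 = -3; M11 = (-7)·2 - (-12)·5 = -14 - (-60) = 46; M22 = 2·2 - (-12)·(-3) = 4 - 36 = -32; M33 = 2·(-7) - (-10)·(-1) = -14 - 10 = -24; sum of minors = -10.
det A = 2·((-7)·2 - (-12)·5) - (-10)·((-1)·2 - (-12)·(-3)) + (-12)·((-1)·5 - (-7)·(-3)) = 2·46 - (-10)·(-38) + (-12)·(-26) = 24.
So p(z) = det(zI - A) = z^3 + 3z^2 - 10z - 24.
Rational-root test: any integer root divides -24. Testing small divisors, z = -2 works: p(-2) = -8 + 12 + 20 + (-24) = 0, so (z + 2) is a factor.
Dividing, p(z) = (z + 2)(z^2 + z - 12).
Factor z^2 + z - 12: two numbers with sum -1 and product -12 are 3 and -4, so z^2 + z - 12 = (z - 3)(z + 4).
Hence p(z) = (z - 3) (z + 2) (z + 4), with roots -4, -2, 3.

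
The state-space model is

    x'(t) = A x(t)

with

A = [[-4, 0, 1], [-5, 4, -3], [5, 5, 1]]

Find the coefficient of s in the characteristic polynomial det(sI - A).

-6

Expand det(sI - A) for the 3×3 matrix.
p(s) = s^3 - s^2 - 6s + 121.
(Check: constant term = det(-A) = (-1)^3 det A = 121; coefficient of s^2 = -tr A = -1.)
The coefficient of s is -6.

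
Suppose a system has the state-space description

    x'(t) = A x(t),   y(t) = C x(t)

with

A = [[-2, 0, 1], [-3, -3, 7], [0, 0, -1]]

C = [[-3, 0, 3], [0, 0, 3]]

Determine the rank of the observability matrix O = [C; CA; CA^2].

2

CA = [[6, 0, -6], [0, 0, -3]]
CA^2 = [[-12, 0, 12], [0, 0, 3]]
Observability matrix O = [C; CA; CA^2] = [[-3, 0, 3], [0, 0, 3], [6, 0, -6], [0, 0, -3], [-12, 0, 12], [0, 0, 3]]
Column 2 of O is identically zero, so rank(O) ≤ 2.
The 2×2 minor from rows 1, 2, columns 1, 3 is (-3)·3 - 3·0 = -9 - 0 = -9 ≠ 0, so rank(O) = 2.
rank(O) = 2 < n = 3, so the pair (A, C) is not completely observable.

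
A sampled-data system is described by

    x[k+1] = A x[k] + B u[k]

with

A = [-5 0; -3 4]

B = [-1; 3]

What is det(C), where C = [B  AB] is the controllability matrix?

-30

AB = [[5], [15]]
Controllability matrix C = [B  AB] = [[-1, 5], [3, 15]]
det(C) = (-1)·15 - 5·3 = -15 - 15 = -30
Since det(C) ≠ 0, rank(C) = 2 and the system is completely controllable.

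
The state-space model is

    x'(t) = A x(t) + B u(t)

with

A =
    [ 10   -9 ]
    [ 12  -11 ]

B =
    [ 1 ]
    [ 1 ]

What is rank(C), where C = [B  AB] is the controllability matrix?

1

AB = [[1], [1]]
Controllability matrix C = [B  AB] = [[1, 1], [1, 1]]
Every column of C is a scalar multiple of column 1 = [1, 1] (multipliers 1, 1), so the columns span a one-dimensional space.
C ≠ 0, hence rank(C) = 1.
rank(C) = 1 < n = 2, so the pair (A, B) is not completely controllable.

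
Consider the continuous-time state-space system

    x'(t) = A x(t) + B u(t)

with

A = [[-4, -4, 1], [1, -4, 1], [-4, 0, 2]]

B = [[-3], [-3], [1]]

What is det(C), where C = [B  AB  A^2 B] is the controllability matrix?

3245

AB = [[25], [10], [14]]
A^2B = [[-126], [-1], [-72]]
Controllability matrix C = [B  AB  A^2B] = [[-3, 25, -126], [-3, 10, -1], [1, 14, -72]]
Expanding along the first row, det(C) = (-3)·(10·(-72) - (-1)·14) - 25·((-3)·(-72) - (-1)·1) + (-126)·((-3)·14 - 10·1) = (-3)·(-706) - 25·217 + (-126)·(-52) = 3245
Since det(C) ≠ 0, rank(C) = 3 and the system is completely controllable.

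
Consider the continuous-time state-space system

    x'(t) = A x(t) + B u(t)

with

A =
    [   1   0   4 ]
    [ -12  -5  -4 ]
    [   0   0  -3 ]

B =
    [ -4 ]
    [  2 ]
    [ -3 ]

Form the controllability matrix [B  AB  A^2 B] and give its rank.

2

AB = [[-16], [50], [9]]
A^2B = [[20], [-94], [-27]]
Controllability matrix C = [B  AB  A^2B] = [[-4, -16, 20], [2, 50, -94], [-3, 9, -27]]
The rows r1, r2, r3 of C are linearly dependent: -2·r1 - r2 + 2·r3 = 0 (check each entry), so rank(C) ≤ 2.
The 2×2 minor from rows 1, 2, columns 1, 2 is (-4)·50 - (-16)·2 = -200 - (-32) = -168 ≠ 0, so rank(C) = 2.
rank(C) = 2 < n = 3, so the pair (A, B) is not completely controllable.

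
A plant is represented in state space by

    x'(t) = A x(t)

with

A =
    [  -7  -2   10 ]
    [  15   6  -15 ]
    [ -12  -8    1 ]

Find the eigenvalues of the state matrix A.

-4, 1, 3

det(sI - A) = s^3 - (tr A)s^2 + (M11 + M22 + M33)s - det A, where Mii is the 2×2 principal minor of A obtained by deleting row i and column i.
tr A = (-7) + 6 + 1 = 0; M11 = 6·1 - (-15)·(-8) = 6 - 120 = -114; M22 = (-7)·1 - 10·(-12) = -7 - (-120) = 113; M33 = (-7)·6 - (-2)·15 = -42 - (-30) = -12; sum of minors = -13.
det A = (-7)·(6·1 - (-15)·(-8)) - (-2)·(15·1 - (-15)·(-12)) + 10·(15·(-8) - 6·(-12)) = (-7)·(-114) - (-2)·(-165) + 10·(-48) = -12.
So p(s) = det(sI - A) = s^3 - 13s + 12.
Rational-root test: any integer root divides 12. Testing small divisors, s = 1 works: p(1) = 1 + 0 + (-13) + 12 = 0, so (s - 1) is a factor.
Dividing, p(s) = (s - 1)(s^2 + s - 12).
Factor s^2 + s - 12: two numbers with sum -1 and product -12 are 3 and -4, so s^2 + s - 12 = (s - 3)(s + 4).
Hence p(s) = (s - 3) (s - 1) (s + 4), with roots -4, 1, 3.
At least one eigenvalue has non-negative real part, so the system is not asymptotically stable.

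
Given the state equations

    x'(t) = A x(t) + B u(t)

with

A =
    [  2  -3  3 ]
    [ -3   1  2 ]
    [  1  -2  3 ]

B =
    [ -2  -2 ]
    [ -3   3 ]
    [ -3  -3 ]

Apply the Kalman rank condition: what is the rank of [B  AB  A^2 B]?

AB = [[-4, -22], [-3, 3], [-5, -17]]
A^2B = [[-14, -104], [-1, 35], [-13, -79]]
Controllability matrix C = [B  AB  A^2B] = [[-2, -2, -4, -22, -14, -104], [-3, 3, -3, 3, -1, 35], [-3, -3, -5, -17, -13, -79]]
Take the 3×3 submatrix of C formed by columns 1, 2, 3: [[-2, -2, -4], [-3, 3, -3], [-3, -3, -5]]. Its determinant is (-2)·(3·(-5) - (-3)·(-3)) - (-2)·((-3)·(-5) - (-3)·(-3)) + (-4)·((-3)·(-3) - 3·(-3)) = (-2)·(-24) - (-2)·6 + (-4)·18 = -12 ≠ 0.
So rank(C) ≥ 3; since C has 3 rows, rank(C) = 3.
rank(C) = 3 = n, so the pair (A, B) is completely controllable.

3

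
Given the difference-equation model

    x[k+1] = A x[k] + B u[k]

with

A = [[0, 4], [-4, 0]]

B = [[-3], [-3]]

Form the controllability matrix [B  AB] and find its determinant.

-72

AB = [[-12], [12]]
Controllability matrix C = [B  AB] = [[-3, -12], [-3, 12]]
det(C) = (-3)·12 - (-12)·(-3) = -36 - 36 = -72
Since det(C) ≠ 0, rank(C) = 2 and the system is completely controllable.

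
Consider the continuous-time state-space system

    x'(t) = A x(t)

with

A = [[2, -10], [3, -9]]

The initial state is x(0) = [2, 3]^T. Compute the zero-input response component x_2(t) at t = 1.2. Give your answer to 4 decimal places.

det(sI - A) = s^2 - (tr A)s + det A, with tr A = 2 + (-9) = -7 and det A = 2·(-9) - (-10)·3 = -18 - (-30) = 12.
So p(s) = det(sI - A) = s^2 + 7s + 12.
Factor s^2 + 7s + 12: two numbers with sum -7 and product 12 are -3 and -4, so s^2 + 7s + 12 = (s + 3)(s + 4).
Hence p(s) = (s + 3) (s + 4), with roots -4, -3.
The eigenvalues -4, -3 are distinct and real, so A is diagonalisable and x(t) = e^{At} x(0) = V diag(e^{λ_i t}) V^{-1} x(0), where the columns of V are the eigenvectors.
λ = -4: A - (-4)I = [[6, -10], [3, -5]]. Row 1 gives 6·v1 + (-10)·v2 = 0, so take v_1 = [-5, -3]^T.
λ = -3: A - (-3)I = [[5, -10], [3, -6]]. Row 1 gives 5·v1 + (-10)·v2 = 0, so take v_2 = [2, 1]^T.
V = [v_1 v_2] = [[-5, 2], [-3, 1]] has det V = 1, so V^{-1} = adj(V)/det V = [[1, -2], [3, -5]].
Modal coordinates z(0) = V^{-1} x(0): 1·2 + (-2)·3 = -4; 3·2 + (-5)·3 = -9; so z(0) = [-4, -9]^T.
x_2(t) = Σ_i (v_i)_2 · z_i(0) · e^{λ_i t} (row 2 of V times the modal terms).
x_2(1.2) = (-3)·(-4)·e^{-4·1.2} + 1·(-9)·e^{-3·1.2} = 12·0.008230 + (-9)·0.027324 = -0.1472.

-0.1472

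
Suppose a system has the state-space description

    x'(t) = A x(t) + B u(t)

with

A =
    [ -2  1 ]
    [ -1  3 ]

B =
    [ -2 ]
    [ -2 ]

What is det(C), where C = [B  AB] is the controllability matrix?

12

AB = [[2], [-4]]
Controllability matrix C = [B  AB] = [[-2, 2], [-2, -4]]
det(C) = (-2)·(-4) - 2·(-2) = 8 - (-4) = 12
Since det(C) ≠ 0, rank(C) = 2 and the system is completely controllable.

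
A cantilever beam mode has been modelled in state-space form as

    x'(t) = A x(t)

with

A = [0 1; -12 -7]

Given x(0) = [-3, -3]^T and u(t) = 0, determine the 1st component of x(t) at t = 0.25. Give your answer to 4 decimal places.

det(sI - A) = s^2 - (tr A)s + det A, with tr A = 0 + (-7) = -7 and det A = 0·(-7) - 1·(-12) = 0 - (-12) = 12.
So p(s) = det(sI - A) = s^2 + 7s + 12.
Factor s^2 + 7s + 12: two numbers with sum -7 and product 12 are -3 and -4, so s^2 + 7s + 12 = (s + 3)(s + 4).
Hence p(s) = (s + 3) (s + 4), with roots -4, -3.
The eigenvalues -4, -3 are distinct and real, so A is diagonalisable and x(t) = e^{At} x(0) = V diag(e^{λ_i t}) V^{-1} x(0), where the columns of V are the eigenvectors.
λ = -4: A - (-4)I = [[4, 1], [-12, -3]]. Row 1 gives 4·v1 + 1·v2 = 0, so take v_1 = [-1, 4]^T.
λ = -3: A - (-3)I = [[3, 1], [-12, -4]]. Row 1 gives 3·v1 + 1·v2 = 0, so take v_2 = [-1, 3]^T.
V = [v_1 v_2] = [[-1, -1], [4, 3]] has det V = 1, so V^{-1} = adj(V)/det V = [[3, 1], [-4, -1]].
Modal coordinates z(0) = V^{-1} x(0): 3·(-3) + 1·(-3) = -12; (-4)·(-3) + (-1)·(-3) = 15; so z(0) = [-12, 15]^T.
x_1(t) = Σ_i (v_i)_1 · z_i(0) · e^{λ_i t} (row 1 of V times the modal terms).
x_1(0.25) = (-1)·(-12)·e^{-4·0.25} + (-1)·15·e^{-3·0.25} = 12·0.36787944 + (-15)·0.47236655 = -2.6709.

-2.6709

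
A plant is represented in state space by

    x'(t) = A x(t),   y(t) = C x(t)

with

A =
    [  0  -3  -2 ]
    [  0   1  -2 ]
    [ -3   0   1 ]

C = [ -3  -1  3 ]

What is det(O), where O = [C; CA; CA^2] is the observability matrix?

CA = [[-9, 8, 11]]
CA^2 = [[-33, 35, 13]]
Observability matrix O = [C; CA; CA^2] = [[-3, -1, 3], [-9, 8, 11], [-33, 35, 13]]
Expanding along the first row, det(O) = (-3)·(8·13 - 11·35) - (-1)·((-9)·13 - 11·(-33)) + 3·((-9)·35 - 8·(-33)) = (-3)·(-281) - (-1)·246 + 3·(-51) = 936
Since det(O) ≠ 0, rank(O) = 3 and the system is completely observable.

936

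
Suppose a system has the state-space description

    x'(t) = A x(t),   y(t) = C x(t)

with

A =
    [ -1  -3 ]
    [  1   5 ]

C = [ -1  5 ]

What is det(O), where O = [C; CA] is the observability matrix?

-58

CA = [[6, 28]]
Observability matrix O = [C; CA] = [[-1, 5], [6, 28]]
det(O) = (-1)·28 - 5·6 = -28 - 30 = -58
Since det(O) ≠ 0, rank(O) = 2 and the system is completely observable.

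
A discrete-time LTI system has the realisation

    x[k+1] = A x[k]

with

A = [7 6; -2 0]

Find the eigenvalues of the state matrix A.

det(zI - A) = z^2 - (tr A)z + det A, with tr A = 7 + 0 = 7 and det A = 7·0 - 6·(-2) = 0 - (-12) = 12.
So p(z) = det(zI - A) = z^2 - 7z + 12.
Factor z^2 - 7z + 12: two numbers with sum 7 and product 12 are 4 and 3, so z^2 - 7z + 12 = (z - 4)(z - 3).
Hence p(z) = (z - 4) (z - 3), with roots 3, 4.

3, 4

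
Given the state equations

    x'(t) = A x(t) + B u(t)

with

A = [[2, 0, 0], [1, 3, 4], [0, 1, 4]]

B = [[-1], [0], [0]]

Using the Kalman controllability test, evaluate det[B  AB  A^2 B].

AB = [[-2], [-1], [0]]
A^2B = [[-4], [-5], [-1]]
Controllability matrix C = [B  AB  A^2B] = [[-1, -2, -4], [0, -1, -5], [0, 0, -1]]
Expanding along the first row, det(C) = (-1)·((-1)·(-1) - (-5)·0) - (-2)·(0·(-1) - (-5)·0) + (-4)·(0·0 - (-1)·0) = (-1)·1 - (-2)·0 + (-4)·0 = -1
Since det(C) ≠ 0, rank(C) = 3 and the system is completely controllable.

-1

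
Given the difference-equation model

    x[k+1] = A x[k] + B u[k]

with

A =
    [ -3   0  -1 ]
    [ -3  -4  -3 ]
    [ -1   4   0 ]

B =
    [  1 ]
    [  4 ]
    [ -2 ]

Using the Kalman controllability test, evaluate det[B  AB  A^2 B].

AB = [[-1], [-13], [15]]
A^2B = [[-12], [10], [-51]]
Controllability matrix C = [B  AB  A^2B] = [[1, -1, -12], [4, -13, 10], [-2, 15, -51]]
Expanding along the first row, det(C) = 1·((-13)·(-51) - 10·15) - (-1)·(4·(-51) - 10·(-2)) + (-12)·(4·15 - (-13)·(-2)) = 1·513 - (-1)·(-184) + (-12)·34 = -79
Since det(C) ≠ 0, rank(C) = 3 and the system is completely controllable.

-79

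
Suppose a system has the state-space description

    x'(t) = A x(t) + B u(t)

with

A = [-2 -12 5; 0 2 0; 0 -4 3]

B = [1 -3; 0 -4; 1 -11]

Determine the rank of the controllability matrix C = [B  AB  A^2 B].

AB = [[3, -1], [0, -8], [3, -17]]
A^2B = [[9, 13], [0, -16], [9, -19]]
Controllability matrix C = [B  AB  A^2B] = [[1, -3, 3, -1, 9, 13], [0, -4, 0, -8, 0, -16], [1, -11, 3, -17, 9, -19]]
The rows r1, r2, r3 of C are linearly dependent: -r1 - 2·r2 + r3 = 0 (check each entry), so rank(C) ≤ 2.
The 2×2 minor from rows 1, 2, columns 1, 2 is 1·(-4) - (-3)·0 = -4 - 0 = -4 ≠ 0, so rank(C) = 2.
rank(C) = 2 < n = 3, so the pair (A, B) is not completely controllable.

2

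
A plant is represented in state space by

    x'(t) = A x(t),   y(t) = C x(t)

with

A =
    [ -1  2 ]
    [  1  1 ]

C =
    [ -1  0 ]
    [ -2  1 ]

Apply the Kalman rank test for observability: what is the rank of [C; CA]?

2

CA = [[1, -2], [3, -3]]
Observability matrix O = [C; CA] = [[-1, 0], [-2, 1], [1, -2], [3, -3]]
Take the 2×2 submatrix of O formed by rows 1, 2: [[-1, 0], [-2, 1]]. Its determinant is (-1)·1 - 0·(-2) = -1 - 0 = -1 ≠ 0.
So rank(O) ≥ 2; since O has 2 columns, rank(O) = 2.
rank(O) = 2 = n, so the pair (A, C) is completely observable.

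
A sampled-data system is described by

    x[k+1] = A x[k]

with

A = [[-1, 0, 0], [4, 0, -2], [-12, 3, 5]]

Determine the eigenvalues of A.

-1, 2, 3

det(zI - A) = z^3 - (tr A)z^2 + (M11 + M22 + M33)z - det A, where Mii is the 2×2 principal minor of A obtained by deleting row i and column i.
tr A = (-1) + 0 + 5 = 4; M11 = 0·5 - (-2)·3 = 0 - (-6) = 6; M22 = (-1)·5 - 0·(-12) = -5 - 0 = -5; M33 = (-1)·0 - 0·4 = 0 - 0 = 0; sum of minors = 1.
det A = (-1)·(0·5 - (-2)·3) - 0·(4·5 - (-2)·(-12)) + 0·(4·3 - 0·(-12)) = (-1)·6 - 0·(-4) + 0·12 = -6.
So p(z) = det(zI - A) = z^3 - 4z^2 + z + 6.
Rational-root test: any integer root divides 6. Testing small divisors, z = -1 works: p(-1) = -1 + (-4) + (-1) + 6 = 0, so (z + 1) is a factor.
Dividing, p(z) = (z + 1)(z^2 - 5z + 6).
Factor z^2 - 5z + 6: two numbers with sum 5 and product 6 are 3 and 2, so z^2 - 5z + 6 = (z - 3)(z - 2).
Hence p(z) = (z - 3) (z - 2) (z + 1), with roots -1, 2, 3.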